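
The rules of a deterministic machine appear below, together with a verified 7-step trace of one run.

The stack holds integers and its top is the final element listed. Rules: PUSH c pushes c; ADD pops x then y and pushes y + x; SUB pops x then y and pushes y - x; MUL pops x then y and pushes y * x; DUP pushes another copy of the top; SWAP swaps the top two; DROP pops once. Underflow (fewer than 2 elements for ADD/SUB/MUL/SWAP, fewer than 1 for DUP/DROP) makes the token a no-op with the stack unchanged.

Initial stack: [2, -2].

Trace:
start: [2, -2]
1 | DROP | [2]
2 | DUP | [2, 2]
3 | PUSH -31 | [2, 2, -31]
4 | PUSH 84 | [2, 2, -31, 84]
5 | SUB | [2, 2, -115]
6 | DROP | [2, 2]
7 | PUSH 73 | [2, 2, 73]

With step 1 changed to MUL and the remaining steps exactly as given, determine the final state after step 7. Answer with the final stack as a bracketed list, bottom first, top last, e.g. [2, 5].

(re-executing from step 1 with the substitution; state before step 1: [2, -2])
1 | MUL | [-4]
2 | DUP | [-4, -4]
3 | PUSH -31 | [-4, -4, -31]
4 | PUSH 84 | [-4, -4, -31, 84]
5 | SUB | [-4, -4, -115]
6 | DROP | [-4, -4]
7 | PUSH 73 | [-4, -4, 73]

[-4, -4, 73]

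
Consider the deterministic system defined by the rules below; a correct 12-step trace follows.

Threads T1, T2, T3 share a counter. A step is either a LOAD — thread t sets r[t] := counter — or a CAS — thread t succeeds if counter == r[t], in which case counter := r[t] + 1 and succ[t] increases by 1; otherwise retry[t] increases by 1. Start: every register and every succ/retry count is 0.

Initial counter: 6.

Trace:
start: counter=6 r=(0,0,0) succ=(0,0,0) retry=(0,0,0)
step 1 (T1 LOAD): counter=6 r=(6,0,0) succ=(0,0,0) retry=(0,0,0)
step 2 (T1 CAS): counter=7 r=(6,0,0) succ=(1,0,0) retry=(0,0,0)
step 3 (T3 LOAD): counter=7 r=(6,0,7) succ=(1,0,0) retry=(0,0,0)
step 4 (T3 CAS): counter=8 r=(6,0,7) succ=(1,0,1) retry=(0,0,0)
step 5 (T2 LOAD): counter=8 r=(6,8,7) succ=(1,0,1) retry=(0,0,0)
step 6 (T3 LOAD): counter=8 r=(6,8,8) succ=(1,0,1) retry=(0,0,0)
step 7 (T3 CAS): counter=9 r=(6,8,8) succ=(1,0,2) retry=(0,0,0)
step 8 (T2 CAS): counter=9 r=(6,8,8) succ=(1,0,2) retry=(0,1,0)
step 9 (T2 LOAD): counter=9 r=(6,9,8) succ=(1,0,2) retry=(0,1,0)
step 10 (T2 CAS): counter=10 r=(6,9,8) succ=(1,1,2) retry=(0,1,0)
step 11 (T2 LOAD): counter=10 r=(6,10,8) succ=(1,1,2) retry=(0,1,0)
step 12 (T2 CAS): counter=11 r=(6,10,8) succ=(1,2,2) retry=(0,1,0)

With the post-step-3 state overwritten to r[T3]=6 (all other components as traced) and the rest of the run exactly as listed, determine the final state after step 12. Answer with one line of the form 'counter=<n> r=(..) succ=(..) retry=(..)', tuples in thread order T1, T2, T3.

counter=10 r=(6,9,7) succ=(1,2,1) retry=(0,1,1)

state after step 3 := counter=7 r=(6,0,6) succ=(1,0,0) retry=(0,0,0)
step 4 (T3 CAS): counter=7 r=(6,0,6) succ=(1,0,0) retry=(0,0,1)
step 5 (T2 LOAD): counter=7 r=(6,7,6) succ=(1,0,0) retry=(0,0,1)
step 6 (T3 LOAD): counter=7 r=(6,7,7) succ=(1,0,0) retry=(0,0,1)
step 7 (T3 CAS): counter=8 r=(6,7,7) succ=(1,0,1) retry=(0,0,1)
step 8 (T2 CAS): counter=8 r=(6,7,7) succ=(1,0,1) retry=(0,1,1)
step 9 (T2 LOAD): counter=8 r=(6,8,7) succ=(1,0,1) retry=(0,1,1)
step 10 (T2 CAS): counter=9 r=(6,8,7) succ=(1,1,1) retry=(0,1,1)
step 11 (T2 LOAD): counter=9 r=(6,9,7) succ=(1,1,1) retry=(0,1,1)
step 12 (T2 CAS): counter=10 r=(6,9,7) succ=(1,2,1) retry=(0,1,1)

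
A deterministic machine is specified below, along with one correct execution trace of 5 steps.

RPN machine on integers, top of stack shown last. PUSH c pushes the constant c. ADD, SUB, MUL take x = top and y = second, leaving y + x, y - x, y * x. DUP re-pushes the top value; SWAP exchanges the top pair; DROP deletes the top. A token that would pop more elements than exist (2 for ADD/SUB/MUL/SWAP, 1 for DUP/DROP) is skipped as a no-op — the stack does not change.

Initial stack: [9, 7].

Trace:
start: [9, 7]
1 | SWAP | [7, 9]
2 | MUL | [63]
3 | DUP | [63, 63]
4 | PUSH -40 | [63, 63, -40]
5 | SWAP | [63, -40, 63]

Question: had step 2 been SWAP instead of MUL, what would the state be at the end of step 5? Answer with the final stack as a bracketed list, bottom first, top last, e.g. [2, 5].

[9, 7, -40, 7]

(re-executing from step 2 with the substitution; state before step 2: [7, 9])
2 | SWAP | [9, 7]
3 | DUP | [9, 7, 7]
4 | PUSH -40 | [9, 7, 7, -40]
5 | SWAP | [9, 7, -40, 7]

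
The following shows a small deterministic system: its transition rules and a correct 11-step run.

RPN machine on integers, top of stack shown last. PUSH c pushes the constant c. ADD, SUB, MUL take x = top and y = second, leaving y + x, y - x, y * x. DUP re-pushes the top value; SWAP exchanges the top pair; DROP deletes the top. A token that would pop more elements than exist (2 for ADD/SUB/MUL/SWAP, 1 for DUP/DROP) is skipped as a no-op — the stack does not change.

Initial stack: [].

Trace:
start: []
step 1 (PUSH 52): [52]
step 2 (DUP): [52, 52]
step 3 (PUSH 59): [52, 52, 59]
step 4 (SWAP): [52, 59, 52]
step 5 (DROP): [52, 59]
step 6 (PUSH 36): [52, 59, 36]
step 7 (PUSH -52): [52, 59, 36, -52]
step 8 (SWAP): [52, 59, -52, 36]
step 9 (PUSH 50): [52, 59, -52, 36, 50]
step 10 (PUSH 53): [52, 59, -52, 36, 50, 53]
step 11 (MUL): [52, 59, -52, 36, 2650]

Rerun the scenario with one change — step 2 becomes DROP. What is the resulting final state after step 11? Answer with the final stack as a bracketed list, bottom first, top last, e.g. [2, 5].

[-52, 36, 2650]

(re-executing from step 2 with the substitution; state before step 2: [52])
step 2 (DROP): []
step 3 (PUSH 59): [59]
step 4 (SWAP): [59]
step 5 (DROP): []
step 6 (PUSH 36): [36]
step 7 (PUSH -52): [36, -52]
step 8 (SWAP): [-52, 36]
step 9 (PUSH 50): [-52, 36, 50]
step 10 (PUSH 53): [-52, 36, 50, 53]
step 11 (MUL): [-52, 36, 2650]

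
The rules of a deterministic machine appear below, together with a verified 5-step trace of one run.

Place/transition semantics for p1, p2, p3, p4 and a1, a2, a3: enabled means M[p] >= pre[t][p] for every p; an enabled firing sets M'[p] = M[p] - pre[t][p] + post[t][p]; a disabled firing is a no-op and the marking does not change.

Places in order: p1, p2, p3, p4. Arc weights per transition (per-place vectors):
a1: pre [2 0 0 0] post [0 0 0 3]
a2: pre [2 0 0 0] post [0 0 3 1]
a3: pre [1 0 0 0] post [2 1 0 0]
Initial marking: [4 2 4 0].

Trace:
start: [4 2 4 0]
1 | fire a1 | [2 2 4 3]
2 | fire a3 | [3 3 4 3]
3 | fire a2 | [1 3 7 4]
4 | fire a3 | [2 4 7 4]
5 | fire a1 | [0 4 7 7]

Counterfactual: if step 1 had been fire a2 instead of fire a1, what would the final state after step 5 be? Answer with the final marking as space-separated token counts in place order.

(re-executing from step 1 with the substitution; state before step 1: [4 2 4 0])
1 | fire a2 | [2 2 7 1]
2 | fire a3 | [3 3 7 1]
3 | fire a2 | [1 3 10 2]
4 | fire a3 | [2 4 10 2]
5 | fire a1 | [0 4 10 5]

0 4 10 5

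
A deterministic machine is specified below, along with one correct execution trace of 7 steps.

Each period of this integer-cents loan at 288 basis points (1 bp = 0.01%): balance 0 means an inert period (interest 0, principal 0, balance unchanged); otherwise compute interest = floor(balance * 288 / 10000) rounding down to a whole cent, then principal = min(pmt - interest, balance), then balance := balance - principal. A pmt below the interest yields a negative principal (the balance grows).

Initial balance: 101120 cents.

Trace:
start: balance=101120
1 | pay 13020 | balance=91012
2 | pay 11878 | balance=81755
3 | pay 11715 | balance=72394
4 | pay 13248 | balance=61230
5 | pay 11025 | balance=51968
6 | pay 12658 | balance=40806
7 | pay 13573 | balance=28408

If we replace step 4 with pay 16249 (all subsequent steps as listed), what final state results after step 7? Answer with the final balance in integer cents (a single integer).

(re-executing from step 4 with the substitution; state before step 4: balance=72394)
4 | pay 16249 | balance=58229
5 | pay 11025 | balance=48880
6 | pay 12658 | balance=37629
7 | pay 13573 | balance=25139

25139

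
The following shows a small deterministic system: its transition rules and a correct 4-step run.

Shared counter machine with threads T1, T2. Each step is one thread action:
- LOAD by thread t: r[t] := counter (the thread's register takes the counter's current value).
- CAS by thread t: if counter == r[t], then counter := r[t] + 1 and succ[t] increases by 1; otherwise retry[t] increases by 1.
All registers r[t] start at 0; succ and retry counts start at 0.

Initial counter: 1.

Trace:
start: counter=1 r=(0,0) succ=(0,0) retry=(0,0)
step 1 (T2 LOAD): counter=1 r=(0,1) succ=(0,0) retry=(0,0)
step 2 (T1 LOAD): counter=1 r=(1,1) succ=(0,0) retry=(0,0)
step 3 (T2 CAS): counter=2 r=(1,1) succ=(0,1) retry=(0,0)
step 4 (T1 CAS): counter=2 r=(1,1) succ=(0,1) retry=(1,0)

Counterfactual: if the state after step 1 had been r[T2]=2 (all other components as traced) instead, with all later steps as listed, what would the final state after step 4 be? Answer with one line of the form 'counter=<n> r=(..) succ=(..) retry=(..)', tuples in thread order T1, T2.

state after step 1 := counter=1 r=(0,2) succ=(0,0) retry=(0,0)
step 2 (T1 LOAD): counter=1 r=(1,2) succ=(0,0) retry=(0,0)
step 3 (T2 CAS): counter=1 r=(1,2) succ=(0,0) retry=(0,1)
step 4 (T1 CAS): counter=2 r=(1,2) succ=(1,0) retry=(0,1)

counter=2 r=(1,2) succ=(1,0) retry=(0,1)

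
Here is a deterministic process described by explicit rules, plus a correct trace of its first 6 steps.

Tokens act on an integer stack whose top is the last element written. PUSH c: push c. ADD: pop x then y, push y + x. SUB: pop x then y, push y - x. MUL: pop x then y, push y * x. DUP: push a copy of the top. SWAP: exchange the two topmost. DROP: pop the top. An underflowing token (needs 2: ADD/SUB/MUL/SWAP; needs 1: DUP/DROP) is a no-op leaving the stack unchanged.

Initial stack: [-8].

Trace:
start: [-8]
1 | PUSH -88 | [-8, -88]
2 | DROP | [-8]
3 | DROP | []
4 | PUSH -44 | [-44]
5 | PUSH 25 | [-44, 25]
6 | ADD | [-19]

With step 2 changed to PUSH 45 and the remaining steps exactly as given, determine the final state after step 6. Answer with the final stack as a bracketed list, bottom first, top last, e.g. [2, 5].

[-8, -88, -19]

(re-executing from step 2 with the substitution; state before step 2: [-8, -88])
2 | PUSH 45 | [-8, -88, 45]
3 | DROP | [-8, -88]
4 | PUSH -44 | [-8, -88, -44]
5 | PUSH 25 | [-8, -88, -44, 25]
6 | ADD | [-8, -88, -19]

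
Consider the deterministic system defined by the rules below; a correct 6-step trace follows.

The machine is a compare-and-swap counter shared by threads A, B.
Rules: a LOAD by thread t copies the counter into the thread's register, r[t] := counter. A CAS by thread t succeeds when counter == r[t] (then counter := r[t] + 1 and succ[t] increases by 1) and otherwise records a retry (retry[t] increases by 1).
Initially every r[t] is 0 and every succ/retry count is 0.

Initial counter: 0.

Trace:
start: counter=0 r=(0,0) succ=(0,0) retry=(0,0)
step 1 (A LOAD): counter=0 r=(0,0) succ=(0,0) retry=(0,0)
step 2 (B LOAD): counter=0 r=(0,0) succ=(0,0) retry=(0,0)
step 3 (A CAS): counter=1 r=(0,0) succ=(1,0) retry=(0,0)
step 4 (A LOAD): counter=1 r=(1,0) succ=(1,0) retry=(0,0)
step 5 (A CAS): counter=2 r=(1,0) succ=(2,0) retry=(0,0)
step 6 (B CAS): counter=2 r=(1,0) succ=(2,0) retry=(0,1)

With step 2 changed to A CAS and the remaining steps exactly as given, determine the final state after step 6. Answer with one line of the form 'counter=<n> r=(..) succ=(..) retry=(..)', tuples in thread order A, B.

(re-executing from step 2 with the substitution; state before step 2: counter=0 r=(0,0) succ=(0,0) retry=(0,0))
step 2 (A CAS): counter=1 r=(0,0) succ=(1,0) retry=(0,0)
step 3 (A CAS): counter=1 r=(0,0) succ=(1,0) retry=(1,0)
step 4 (A LOAD): counter=1 r=(1,0) succ=(1,0) retry=(1,0)
step 5 (A CAS): counter=2 r=(1,0) succ=(2,0) retry=(1,0)
step 6 (B CAS): counter=2 r=(1,0) succ=(2,0) retry=(1,1)

counter=2 r=(1,0) succ=(2,0) retry=(1,1)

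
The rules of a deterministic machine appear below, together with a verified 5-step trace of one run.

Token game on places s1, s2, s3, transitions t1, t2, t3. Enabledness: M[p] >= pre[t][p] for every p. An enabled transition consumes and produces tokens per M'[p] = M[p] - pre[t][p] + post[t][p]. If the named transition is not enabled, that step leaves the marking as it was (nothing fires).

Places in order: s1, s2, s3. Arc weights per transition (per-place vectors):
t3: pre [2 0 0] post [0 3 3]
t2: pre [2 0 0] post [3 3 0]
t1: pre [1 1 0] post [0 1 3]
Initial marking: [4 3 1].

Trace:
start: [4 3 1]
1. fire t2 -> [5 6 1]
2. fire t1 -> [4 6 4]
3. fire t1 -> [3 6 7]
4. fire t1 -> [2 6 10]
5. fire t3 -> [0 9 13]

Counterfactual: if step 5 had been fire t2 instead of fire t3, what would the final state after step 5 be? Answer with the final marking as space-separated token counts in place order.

(re-executing from step 5 with the substitution; state before step 5: [2 6 10])
5. fire t2 -> [3 9 10]

3 9 10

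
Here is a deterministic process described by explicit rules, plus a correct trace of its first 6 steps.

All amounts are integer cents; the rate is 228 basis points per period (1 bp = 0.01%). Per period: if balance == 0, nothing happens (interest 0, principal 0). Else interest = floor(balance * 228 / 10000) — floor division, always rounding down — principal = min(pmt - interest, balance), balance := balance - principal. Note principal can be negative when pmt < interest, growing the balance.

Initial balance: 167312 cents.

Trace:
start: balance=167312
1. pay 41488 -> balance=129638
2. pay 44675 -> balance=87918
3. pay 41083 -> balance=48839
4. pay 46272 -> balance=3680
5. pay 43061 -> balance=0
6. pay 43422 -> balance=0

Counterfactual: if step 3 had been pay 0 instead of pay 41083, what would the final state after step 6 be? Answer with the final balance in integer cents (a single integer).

0

(re-executing from step 3 with the substitution; state before step 3: balance=87918)
3. pay 0 -> balance=89922
4. pay 46272 -> balance=45700
5. pay 43061 -> balance=3680
6. pay 43422 -> balance=0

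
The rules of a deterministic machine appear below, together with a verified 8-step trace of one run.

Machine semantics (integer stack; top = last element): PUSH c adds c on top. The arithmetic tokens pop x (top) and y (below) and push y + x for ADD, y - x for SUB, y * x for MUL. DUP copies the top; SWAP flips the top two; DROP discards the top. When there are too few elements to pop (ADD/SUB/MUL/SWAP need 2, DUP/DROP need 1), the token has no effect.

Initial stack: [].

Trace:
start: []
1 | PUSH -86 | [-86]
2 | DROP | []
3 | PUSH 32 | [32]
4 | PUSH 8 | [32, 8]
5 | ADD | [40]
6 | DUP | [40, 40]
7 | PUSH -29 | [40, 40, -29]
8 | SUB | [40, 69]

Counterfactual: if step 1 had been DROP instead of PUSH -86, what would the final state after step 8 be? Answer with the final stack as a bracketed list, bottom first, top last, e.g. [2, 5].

[40, 69]

(re-executing from step 1 with the substitution; state before step 1: [])
1 | DROP | []
2 | DROP | []
3 | PUSH 32 | [32]
4 | PUSH 8 | [32, 8]
5 | ADD | [40]
6 | DUP | [40, 40]
7 | PUSH -29 | [40, 40, -29]
8 | SUB | [40, 69]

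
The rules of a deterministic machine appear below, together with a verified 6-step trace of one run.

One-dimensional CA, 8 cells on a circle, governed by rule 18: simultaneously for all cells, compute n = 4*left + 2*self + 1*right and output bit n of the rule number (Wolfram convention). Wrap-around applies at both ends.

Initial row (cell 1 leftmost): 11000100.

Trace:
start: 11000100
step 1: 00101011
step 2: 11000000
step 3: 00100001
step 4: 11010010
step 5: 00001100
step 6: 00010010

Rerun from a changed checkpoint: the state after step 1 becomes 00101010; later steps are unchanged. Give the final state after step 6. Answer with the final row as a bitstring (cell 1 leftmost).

00000000

state after step 1 := 00101010
step 2: 01000001
step 3: 00100010
step 4: 01010101
step 5: 00000000
step 6: 00000000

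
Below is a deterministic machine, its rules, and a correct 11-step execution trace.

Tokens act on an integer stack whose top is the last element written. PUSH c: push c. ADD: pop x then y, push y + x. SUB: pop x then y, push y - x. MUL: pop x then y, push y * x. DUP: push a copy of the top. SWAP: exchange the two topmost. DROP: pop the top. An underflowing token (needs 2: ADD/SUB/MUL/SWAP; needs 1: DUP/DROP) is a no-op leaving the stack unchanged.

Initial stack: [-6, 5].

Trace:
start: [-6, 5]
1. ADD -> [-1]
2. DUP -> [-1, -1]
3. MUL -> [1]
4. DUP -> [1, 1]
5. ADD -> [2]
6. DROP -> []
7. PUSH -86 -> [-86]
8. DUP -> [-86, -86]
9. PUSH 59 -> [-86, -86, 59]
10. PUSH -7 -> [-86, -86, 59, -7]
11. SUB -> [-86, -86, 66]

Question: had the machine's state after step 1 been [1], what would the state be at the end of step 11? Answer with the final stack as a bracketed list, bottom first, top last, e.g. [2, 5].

state after step 1 := [1]
2. DUP -> [1, 1]
3. MUL -> [1]
4. DUP -> [1, 1]
5. ADD -> [2]
6. DROP -> []
7. PUSH -86 -> [-86]
8. DUP -> [-86, -86]
9. PUSH 59 -> [-86, -86, 59]
10. PUSH -7 -> [-86, -86, 59, -7]
11. SUB -> [-86, -86, 66]

[-86, -86, 66]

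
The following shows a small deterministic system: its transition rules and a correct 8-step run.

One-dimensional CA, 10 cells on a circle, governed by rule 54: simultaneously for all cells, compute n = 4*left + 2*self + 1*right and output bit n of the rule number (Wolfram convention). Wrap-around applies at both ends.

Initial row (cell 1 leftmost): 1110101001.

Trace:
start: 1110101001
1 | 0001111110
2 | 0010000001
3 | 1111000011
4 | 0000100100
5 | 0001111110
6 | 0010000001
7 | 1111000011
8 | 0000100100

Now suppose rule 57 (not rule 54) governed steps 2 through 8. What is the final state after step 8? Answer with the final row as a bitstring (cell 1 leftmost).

(re-executing steps 2..8 under rule 57; state before step 2: 0001111110)
2 | 1101000001
3 | 0010111101
4 | 1001100010
5 | 0101011001
6 | 1010110100
7 | 0101101010
8 | 0011010101

0011010101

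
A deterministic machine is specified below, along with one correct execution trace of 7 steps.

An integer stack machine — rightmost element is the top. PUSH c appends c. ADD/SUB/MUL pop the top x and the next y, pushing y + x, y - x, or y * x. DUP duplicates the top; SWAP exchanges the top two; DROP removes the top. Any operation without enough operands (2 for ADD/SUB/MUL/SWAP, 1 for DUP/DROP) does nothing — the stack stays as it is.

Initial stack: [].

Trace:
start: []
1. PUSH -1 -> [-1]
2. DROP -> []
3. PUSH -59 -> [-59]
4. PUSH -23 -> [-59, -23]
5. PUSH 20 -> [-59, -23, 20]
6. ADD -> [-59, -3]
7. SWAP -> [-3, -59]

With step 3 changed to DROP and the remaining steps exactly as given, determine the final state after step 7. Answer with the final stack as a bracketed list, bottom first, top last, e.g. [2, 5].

[-3]

(re-executing from step 3 with the substitution; state before step 3: [])
3. DROP -> []
4. PUSH -23 -> [-23]
5. PUSH 20 -> [-23, 20]
6. ADD -> [-3]
7. SWAP -> [-3]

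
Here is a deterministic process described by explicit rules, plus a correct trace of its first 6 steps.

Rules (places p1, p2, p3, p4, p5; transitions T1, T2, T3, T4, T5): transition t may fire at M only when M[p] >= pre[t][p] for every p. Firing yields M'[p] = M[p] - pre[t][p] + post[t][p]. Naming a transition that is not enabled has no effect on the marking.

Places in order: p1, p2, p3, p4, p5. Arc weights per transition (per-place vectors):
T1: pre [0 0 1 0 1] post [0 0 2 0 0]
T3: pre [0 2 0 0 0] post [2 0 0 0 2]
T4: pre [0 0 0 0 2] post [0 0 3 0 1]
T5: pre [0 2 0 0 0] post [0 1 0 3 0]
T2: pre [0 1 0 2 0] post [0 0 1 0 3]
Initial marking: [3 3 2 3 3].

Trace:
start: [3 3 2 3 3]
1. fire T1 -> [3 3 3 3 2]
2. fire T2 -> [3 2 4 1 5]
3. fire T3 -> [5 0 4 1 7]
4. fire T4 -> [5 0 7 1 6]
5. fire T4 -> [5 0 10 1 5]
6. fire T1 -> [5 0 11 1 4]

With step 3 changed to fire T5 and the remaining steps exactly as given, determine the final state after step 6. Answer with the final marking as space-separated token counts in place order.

(re-executing from step 3 with the substitution; state before step 3: [3 2 4 1 5])
3. fire T5 -> [3 1 4 4 5]
4. fire T4 -> [3 1 7 4 4]
5. fire T4 -> [3 1 10 4 3]
6. fire T1 -> [3 1 11 4 2]

3 1 11 4 2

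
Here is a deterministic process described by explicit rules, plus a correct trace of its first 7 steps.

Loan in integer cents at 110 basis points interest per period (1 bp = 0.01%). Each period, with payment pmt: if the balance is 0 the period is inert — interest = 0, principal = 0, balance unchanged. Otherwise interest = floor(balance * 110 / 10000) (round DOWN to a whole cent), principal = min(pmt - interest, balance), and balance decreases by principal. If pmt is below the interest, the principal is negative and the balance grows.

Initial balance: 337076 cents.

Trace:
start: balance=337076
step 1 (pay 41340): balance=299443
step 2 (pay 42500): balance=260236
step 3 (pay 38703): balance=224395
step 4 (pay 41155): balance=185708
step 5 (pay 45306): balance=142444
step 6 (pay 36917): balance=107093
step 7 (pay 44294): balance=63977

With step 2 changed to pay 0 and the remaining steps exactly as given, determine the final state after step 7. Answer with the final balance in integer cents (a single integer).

108866

(re-executing from step 2 with the substitution; state before step 2: balance=299443)
step 2 (pay 0): balance=302736
step 3 (pay 38703): balance=267363
step 4 (pay 41155): balance=229148
step 5 (pay 45306): balance=186362
step 6 (pay 36917): balance=151494
step 7 (pay 44294): balance=108866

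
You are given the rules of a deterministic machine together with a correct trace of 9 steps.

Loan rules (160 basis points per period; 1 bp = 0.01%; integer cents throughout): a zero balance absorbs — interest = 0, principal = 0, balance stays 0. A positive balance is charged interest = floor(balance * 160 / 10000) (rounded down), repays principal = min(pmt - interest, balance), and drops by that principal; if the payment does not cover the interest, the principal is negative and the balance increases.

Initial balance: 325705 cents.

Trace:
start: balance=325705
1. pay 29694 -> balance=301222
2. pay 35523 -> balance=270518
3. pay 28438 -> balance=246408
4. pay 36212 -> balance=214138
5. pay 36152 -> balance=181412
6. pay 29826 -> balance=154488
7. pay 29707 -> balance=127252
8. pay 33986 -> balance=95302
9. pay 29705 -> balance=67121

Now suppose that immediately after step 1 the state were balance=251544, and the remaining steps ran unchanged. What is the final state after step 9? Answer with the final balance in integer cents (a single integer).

state after step 1 := balance=251544
2. pay 35523 -> balance=220045
3. pay 28438 -> balance=195127
4. pay 36212 -> balance=162037
5. pay 36152 -> balance=128477
6. pay 29826 -> balance=100706
7. pay 29707 -> balance=72610
8. pay 33986 -> balance=39785
9. pay 29705 -> balance=10716

10716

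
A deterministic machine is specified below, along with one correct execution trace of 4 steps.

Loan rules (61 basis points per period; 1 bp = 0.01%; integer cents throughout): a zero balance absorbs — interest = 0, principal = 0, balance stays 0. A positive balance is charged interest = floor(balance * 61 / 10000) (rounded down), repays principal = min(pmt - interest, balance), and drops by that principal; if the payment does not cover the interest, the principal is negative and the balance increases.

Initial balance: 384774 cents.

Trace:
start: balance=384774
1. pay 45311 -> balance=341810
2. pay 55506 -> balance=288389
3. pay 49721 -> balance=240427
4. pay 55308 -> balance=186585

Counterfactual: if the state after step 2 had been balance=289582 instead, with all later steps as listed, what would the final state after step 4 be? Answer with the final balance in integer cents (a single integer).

187792

state after step 2 := balance=289582
3. pay 49721 -> balance=241627
4. pay 55308 -> balance=187792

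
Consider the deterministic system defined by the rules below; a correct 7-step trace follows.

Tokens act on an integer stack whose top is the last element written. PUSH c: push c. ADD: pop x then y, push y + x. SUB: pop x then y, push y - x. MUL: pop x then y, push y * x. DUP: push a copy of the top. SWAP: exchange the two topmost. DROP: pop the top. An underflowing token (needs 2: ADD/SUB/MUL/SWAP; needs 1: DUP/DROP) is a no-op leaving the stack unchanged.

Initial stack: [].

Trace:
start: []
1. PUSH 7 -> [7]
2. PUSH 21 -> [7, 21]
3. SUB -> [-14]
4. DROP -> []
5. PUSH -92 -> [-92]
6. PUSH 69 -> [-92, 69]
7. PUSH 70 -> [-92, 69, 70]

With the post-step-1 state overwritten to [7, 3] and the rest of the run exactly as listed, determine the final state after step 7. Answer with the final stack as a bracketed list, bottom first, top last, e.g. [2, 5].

[7, -92, 69, 70]

state after step 1 := [7, 3]
2. PUSH 21 -> [7, 3, 21]
3. SUB -> [7, -18]
4. DROP -> [7]
5. PUSH -92 -> [7, -92]
6. PUSH 69 -> [7, -92, 69]
7. PUSH 70 -> [7, -92, 69, 70]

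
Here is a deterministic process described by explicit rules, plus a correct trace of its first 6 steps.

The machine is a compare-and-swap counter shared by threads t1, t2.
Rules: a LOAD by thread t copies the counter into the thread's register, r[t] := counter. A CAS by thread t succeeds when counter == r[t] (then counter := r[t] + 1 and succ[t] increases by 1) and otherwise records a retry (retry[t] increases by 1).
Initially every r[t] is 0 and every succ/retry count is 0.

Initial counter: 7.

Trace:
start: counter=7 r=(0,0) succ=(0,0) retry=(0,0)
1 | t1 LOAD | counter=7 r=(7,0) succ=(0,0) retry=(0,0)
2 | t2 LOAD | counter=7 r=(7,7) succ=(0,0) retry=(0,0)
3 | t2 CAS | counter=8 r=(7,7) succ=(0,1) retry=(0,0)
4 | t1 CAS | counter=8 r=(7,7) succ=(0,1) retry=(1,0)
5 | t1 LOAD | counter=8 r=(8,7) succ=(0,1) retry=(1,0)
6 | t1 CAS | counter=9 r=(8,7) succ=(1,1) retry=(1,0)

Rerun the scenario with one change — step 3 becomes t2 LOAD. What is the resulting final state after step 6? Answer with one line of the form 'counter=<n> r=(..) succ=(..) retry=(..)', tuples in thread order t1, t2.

counter=9 r=(8,7) succ=(2,0) retry=(0,0)

(re-executing from step 3 with the substitution; state before step 3: counter=7 r=(7,7) succ=(0,0) retry=(0,0))
3 | t2 LOAD | counter=7 r=(7,7) succ=(0,0) retry=(0,0)
4 | t1 CAS | counter=8 r=(7,7) succ=(1,0) retry=(0,0)
5 | t1 LOAD | counter=8 r=(8,7) succ=(1,0) retry=(0,0)
6 | t1 CAS | counter=9 r=(8,7) succ=(2,0) retry=(0,0)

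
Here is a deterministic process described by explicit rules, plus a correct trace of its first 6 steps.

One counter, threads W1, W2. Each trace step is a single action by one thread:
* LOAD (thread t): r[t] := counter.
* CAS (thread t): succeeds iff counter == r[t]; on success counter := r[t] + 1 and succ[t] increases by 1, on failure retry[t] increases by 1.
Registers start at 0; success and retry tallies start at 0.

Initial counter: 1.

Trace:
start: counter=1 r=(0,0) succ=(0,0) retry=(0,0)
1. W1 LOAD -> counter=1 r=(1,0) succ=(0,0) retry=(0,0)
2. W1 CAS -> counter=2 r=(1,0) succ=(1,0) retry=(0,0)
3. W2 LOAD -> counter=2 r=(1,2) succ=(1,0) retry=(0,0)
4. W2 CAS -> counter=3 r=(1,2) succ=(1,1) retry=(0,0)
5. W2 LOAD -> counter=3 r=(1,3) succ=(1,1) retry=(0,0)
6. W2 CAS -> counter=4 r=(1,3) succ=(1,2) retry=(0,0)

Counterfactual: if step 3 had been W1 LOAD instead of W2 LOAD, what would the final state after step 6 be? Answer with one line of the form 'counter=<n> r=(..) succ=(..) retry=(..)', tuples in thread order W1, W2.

counter=3 r=(2,2) succ=(1,1) retry=(0,1)

(re-executing from step 3 with the substitution; state before step 3: counter=2 r=(1,0) succ=(1,0) retry=(0,0))
3. W1 LOAD -> counter=2 r=(2,0) succ=(1,0) retry=(0,0)
4. W2 CAS -> counter=2 r=(2,0) succ=(1,0) retry=(0,1)
5. W2 LOAD -> counter=2 r=(2,2) succ=(1,0) retry=(0,1)
6. W2 CAS -> counter=3 r=(2,2) succ=(1,1) retry=(0,1)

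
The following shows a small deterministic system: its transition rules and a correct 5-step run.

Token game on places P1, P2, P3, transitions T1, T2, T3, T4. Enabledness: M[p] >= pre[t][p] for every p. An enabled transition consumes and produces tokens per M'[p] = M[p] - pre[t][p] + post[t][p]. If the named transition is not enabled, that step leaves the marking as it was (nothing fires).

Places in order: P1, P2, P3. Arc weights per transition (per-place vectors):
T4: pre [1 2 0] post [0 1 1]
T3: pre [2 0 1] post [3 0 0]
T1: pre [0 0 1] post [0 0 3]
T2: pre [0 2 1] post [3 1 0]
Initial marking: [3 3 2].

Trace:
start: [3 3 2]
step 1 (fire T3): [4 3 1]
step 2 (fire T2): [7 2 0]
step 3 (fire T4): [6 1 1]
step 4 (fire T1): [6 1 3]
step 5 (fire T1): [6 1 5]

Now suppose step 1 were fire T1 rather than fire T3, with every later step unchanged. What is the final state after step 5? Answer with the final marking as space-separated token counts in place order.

5 1 8

(re-executing from step 1 with the substitution; state before step 1: [3 3 2])
step 1 (fire T1): [3 3 4]
step 2 (fire T2): [6 2 3]
step 3 (fire T4): [5 1 4]
step 4 (fire T1): [5 1 6]
step 5 (fire T1): [5 1 8]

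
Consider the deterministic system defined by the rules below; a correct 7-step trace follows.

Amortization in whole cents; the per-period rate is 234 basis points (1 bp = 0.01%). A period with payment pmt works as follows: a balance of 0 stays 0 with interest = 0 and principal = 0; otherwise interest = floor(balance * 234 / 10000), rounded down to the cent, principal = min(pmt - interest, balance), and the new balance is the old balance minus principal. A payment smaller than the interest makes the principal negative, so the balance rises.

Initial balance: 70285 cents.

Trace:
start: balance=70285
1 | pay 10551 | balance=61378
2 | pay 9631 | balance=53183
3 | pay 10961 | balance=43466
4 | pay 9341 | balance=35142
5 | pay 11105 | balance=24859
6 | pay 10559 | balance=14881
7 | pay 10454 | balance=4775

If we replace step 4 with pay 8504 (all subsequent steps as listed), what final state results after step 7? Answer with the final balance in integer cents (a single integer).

(re-executing from step 4 with the substitution; state before step 4: balance=43466)
4 | pay 8504 | balance=35979
5 | pay 11105 | balance=25715
6 | pay 10559 | balance=15757
7 | pay 10454 | balance=5671

5671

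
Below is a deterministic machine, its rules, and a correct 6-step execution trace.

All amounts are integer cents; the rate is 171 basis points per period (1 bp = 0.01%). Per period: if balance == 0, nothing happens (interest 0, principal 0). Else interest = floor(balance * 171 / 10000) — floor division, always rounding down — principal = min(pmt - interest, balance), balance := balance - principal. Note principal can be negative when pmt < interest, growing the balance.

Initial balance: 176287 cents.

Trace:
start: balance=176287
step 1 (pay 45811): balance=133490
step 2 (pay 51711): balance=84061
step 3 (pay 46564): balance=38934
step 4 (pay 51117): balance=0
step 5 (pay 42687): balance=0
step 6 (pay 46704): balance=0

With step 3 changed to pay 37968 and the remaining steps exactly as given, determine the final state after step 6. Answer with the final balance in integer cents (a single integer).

0

(re-executing from step 3 with the substitution; state before step 3: balance=84061)
step 3 (pay 37968): balance=47530
step 4 (pay 51117): balance=0
step 5 (pay 42687): balance=0
step 6 (pay 46704): balance=0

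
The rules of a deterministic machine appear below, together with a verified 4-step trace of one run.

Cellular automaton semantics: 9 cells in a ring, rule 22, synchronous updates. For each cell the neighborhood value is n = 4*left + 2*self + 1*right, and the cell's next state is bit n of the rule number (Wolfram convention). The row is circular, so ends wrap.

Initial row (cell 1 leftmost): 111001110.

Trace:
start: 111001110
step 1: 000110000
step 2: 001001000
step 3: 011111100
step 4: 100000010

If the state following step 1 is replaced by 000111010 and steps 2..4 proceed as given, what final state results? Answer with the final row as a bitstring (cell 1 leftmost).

state after step 1 := 000111010
step 2: 001000011
step 3: 111100100
step 4: 000011111

000011111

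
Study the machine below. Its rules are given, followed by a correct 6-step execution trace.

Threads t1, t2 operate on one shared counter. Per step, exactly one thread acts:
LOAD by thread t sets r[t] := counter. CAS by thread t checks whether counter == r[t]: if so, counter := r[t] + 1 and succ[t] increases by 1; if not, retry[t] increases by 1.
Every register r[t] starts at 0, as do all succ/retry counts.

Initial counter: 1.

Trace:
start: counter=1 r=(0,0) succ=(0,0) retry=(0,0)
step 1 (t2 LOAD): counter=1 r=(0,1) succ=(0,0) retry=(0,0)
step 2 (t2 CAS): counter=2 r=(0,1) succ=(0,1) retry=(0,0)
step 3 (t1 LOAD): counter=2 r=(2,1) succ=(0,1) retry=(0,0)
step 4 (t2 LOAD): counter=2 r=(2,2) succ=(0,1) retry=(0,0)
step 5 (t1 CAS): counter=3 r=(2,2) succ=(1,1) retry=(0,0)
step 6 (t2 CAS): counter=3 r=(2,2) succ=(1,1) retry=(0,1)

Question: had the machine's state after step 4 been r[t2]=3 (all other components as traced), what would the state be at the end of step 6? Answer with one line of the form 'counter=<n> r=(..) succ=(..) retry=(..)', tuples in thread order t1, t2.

counter=4 r=(2,3) succ=(1,2) retry=(0,0)

state after step 4 := counter=2 r=(2,3) succ=(0,1) retry=(0,0)
step 5 (t1 CAS): counter=3 r=(2,3) succ=(1,1) retry=(0,0)
step 6 (t2 CAS): counter=4 r=(2,3) succ=(1,2) retry=(0,0)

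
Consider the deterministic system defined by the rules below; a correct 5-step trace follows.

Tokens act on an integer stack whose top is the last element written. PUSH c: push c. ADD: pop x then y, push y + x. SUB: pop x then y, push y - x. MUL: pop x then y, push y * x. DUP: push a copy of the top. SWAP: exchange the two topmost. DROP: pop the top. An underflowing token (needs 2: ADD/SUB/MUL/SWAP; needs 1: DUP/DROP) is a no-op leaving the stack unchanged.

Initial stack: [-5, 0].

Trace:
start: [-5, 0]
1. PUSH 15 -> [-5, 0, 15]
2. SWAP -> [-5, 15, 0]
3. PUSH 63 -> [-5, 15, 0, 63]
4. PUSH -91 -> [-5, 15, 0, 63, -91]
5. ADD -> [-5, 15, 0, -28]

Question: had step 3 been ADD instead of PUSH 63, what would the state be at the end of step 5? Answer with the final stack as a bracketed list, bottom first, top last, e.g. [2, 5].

(re-executing from step 3 with the substitution; state before step 3: [-5, 15, 0])
3. ADD -> [-5, 15]
4. PUSH -91 -> [-5, 15, -91]
5. ADD -> [-5, -76]

[-5, -76]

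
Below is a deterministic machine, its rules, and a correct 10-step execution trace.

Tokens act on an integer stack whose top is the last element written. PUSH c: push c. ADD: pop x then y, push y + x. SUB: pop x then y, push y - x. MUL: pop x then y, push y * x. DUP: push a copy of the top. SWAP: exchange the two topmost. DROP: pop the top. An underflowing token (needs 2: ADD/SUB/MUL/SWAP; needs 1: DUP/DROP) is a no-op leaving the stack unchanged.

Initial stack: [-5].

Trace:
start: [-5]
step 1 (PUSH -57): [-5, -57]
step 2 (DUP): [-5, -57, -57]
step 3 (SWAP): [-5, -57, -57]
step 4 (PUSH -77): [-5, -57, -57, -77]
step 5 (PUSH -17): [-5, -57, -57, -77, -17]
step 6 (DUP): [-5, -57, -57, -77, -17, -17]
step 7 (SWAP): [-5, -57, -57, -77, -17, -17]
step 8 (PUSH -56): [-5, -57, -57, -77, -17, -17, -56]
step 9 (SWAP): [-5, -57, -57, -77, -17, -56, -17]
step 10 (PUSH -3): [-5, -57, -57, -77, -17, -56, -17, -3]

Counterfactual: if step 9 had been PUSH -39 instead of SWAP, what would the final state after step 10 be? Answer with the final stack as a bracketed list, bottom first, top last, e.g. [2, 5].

[-5, -57, -57, -77, -17, -17, -56, -39, -3]

(re-executing from step 9 with the substitution; state before step 9: [-5, -57, -57, -77, -17, -17, -56])
step 9 (PUSH -39): [-5, -57, -57, -77, -17, -17, -56, -39]
step 10 (PUSH -3): [-5, -57, -57, -77, -17, -17, -56, -39, -3]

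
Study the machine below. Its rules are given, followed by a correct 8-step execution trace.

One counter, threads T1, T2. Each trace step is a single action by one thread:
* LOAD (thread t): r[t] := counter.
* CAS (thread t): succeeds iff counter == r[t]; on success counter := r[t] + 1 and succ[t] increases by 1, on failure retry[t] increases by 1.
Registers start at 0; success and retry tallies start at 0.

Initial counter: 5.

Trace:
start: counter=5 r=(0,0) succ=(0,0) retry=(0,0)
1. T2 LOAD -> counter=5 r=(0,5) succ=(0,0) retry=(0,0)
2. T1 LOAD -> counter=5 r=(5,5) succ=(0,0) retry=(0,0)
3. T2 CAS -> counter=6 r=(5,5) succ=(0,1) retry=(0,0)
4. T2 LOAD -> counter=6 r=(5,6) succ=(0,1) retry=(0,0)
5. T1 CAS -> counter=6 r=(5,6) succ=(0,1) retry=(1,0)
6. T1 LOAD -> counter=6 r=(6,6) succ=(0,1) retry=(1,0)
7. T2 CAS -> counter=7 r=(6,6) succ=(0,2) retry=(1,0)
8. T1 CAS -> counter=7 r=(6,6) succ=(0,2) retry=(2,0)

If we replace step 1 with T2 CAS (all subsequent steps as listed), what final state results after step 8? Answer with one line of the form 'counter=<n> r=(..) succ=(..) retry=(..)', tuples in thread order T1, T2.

counter=7 r=(6,5) succ=(2,0) retry=(0,3)

(re-executing from step 1 with the substitution; state before step 1: counter=5 r=(0,0) succ=(0,0) retry=(0,0))
1. T2 CAS -> counter=5 r=(0,0) succ=(0,0) retry=(0,1)
2. T1 LOAD -> counter=5 r=(5,0) succ=(0,0) retry=(0,1)
3. T2 CAS -> counter=5 r=(5,0) succ=(0,0) retry=(0,2)
4. T2 LOAD -> counter=5 r=(5,5) succ=(0,0) retry=(0,2)
5. T1 CAS -> counter=6 r=(5,5) succ=(1,0) retry=(0,2)
6. T1 LOAD -> counter=6 r=(6,5) succ=(1,0) retry=(0,2)
7. T2 CAS -> counter=6 r=(6,5) succ=(1,0) retry=(0,3)
8. T1 CAS -> counter=7 r=(6,5) succ=(2,0) retry=(0,3)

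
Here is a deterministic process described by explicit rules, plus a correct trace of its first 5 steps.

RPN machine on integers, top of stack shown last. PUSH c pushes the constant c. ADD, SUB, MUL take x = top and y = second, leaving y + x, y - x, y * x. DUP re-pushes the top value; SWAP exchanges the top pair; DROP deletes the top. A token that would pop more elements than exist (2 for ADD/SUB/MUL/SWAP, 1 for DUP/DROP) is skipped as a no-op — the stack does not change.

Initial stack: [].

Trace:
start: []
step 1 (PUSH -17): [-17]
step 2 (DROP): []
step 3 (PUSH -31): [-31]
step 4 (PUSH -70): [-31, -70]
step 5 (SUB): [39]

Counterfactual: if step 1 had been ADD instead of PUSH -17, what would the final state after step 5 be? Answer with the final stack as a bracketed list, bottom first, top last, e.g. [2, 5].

(re-executing from step 1 with the substitution; state before step 1: [])
step 1 (ADD): []
step 2 (DROP): []
step 3 (PUSH -31): [-31]
step 4 (PUSH -70): [-31, -70]
step 5 (SUB): [39]

[39]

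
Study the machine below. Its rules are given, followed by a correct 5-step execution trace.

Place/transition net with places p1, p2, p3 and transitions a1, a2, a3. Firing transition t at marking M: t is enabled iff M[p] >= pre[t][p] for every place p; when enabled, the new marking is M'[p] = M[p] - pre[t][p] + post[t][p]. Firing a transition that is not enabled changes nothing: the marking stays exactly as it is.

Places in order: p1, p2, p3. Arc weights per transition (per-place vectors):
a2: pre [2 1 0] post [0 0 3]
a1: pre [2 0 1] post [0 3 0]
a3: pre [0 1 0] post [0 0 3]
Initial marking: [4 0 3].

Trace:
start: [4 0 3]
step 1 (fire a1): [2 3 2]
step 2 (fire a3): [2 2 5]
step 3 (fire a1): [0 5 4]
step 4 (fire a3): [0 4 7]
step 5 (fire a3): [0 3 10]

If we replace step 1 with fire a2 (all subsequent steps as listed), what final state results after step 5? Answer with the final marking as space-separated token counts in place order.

(re-executing from step 1 with the substitution; state before step 1: [4 0 3])
step 1 (fire a2): [4 0 3]
step 2 (fire a3): [4 0 3]
step 3 (fire a1): [2 3 2]
step 4 (fire a3): [2 2 5]
step 5 (fire a3): [2 1 8]

2 1 8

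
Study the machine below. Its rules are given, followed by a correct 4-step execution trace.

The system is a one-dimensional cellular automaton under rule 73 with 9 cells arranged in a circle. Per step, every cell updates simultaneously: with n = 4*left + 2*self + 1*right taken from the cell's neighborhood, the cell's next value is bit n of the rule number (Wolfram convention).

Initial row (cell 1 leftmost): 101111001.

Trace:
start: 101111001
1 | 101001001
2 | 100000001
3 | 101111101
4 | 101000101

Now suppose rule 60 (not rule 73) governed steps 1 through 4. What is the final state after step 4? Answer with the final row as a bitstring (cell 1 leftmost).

001001110

(re-executing steps 1..4 under rule 60; state before step 1: 101111001)
1 | 011000101
2 | 110100111
3 | 001110100
4 | 001001110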